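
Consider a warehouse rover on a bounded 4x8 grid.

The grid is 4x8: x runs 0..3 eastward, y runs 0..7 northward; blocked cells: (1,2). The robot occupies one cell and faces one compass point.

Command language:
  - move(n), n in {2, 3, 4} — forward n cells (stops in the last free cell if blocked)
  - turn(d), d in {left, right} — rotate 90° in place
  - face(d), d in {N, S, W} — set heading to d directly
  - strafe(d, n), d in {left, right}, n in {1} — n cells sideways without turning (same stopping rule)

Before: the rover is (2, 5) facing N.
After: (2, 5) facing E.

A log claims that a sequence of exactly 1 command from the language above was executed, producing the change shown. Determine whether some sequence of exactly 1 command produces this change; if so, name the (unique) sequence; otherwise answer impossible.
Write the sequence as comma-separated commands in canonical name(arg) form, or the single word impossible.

key: parked at (2,5) the whole time — nothing moves the robot
t0: (2, 5) facing N
step 1 (turn(right)): (2, 5) facing E
all 10 alternatives checked — unique.

turn(right)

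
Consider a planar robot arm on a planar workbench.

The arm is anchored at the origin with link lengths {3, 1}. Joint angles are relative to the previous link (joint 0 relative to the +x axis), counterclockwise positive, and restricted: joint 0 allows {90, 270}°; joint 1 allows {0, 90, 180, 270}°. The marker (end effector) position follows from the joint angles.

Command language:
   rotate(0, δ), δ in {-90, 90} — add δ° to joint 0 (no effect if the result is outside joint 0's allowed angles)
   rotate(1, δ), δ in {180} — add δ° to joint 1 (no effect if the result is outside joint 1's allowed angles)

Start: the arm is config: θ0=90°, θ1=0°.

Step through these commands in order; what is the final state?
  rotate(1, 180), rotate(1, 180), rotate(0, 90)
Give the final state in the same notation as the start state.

start: config: θ0=90°, θ1=0°
t=1 rotate(1, 180) ⇒ config: θ0=90°, θ1=180°
t=2 rotate(1, 180) ⇒ config: θ0=90°, θ1=0°
t=3 rotate(0, 90) ⇒ config: θ0=90°, θ1=0°

config: θ0=90°, θ1=0°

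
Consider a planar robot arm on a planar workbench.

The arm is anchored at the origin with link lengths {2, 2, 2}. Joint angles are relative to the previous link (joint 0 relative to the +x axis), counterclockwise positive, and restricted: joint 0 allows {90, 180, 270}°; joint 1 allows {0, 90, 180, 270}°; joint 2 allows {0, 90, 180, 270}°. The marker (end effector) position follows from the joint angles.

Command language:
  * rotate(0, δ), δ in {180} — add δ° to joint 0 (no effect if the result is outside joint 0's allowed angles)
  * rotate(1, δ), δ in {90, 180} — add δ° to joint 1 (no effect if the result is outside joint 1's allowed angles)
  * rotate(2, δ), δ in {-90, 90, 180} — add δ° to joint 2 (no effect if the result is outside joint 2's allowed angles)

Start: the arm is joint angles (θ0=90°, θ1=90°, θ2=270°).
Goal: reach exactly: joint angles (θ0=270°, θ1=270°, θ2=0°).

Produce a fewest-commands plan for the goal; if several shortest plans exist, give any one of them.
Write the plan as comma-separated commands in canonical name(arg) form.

rotate(1, 180), rotate(2, 90), rotate(0, 180)

start: joint angles (θ0=90°, θ1=90°, θ2=270°)
step 1 (rotate(1, 180)): joint angles (θ0=90°, θ1=270°, θ2=270°)
step 2 (rotate(2, 90)): joint angles (θ0=90°, θ1=270°, θ2=0°)
step 3 (rotate(0, 180)): joint angles (θ0=270°, θ1=270°, θ2=0°)
no 2-step plan works, so 3 is optimal.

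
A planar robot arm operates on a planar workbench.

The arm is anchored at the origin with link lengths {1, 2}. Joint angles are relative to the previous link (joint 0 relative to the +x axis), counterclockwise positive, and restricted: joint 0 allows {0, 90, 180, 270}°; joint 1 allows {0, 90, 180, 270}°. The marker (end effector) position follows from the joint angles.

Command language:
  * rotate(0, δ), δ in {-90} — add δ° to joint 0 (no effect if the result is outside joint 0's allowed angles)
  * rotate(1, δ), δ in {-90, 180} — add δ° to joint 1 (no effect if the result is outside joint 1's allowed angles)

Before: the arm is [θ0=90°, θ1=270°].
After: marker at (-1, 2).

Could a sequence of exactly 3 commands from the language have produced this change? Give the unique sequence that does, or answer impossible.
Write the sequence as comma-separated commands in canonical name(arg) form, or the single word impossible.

initial: [θ0=90°, θ1=270°]
[1] after rotate(0, -90): [θ0=0°, θ1=270°]
[2] after rotate(0, -90): [θ0=270°, θ1=270°]
[3] after rotate(0, -90): [θ0=180°, θ1=270°]
no other 3-command option fits: unique.

rotate(0, -90), rotate(0, -90), rotate(0, -90)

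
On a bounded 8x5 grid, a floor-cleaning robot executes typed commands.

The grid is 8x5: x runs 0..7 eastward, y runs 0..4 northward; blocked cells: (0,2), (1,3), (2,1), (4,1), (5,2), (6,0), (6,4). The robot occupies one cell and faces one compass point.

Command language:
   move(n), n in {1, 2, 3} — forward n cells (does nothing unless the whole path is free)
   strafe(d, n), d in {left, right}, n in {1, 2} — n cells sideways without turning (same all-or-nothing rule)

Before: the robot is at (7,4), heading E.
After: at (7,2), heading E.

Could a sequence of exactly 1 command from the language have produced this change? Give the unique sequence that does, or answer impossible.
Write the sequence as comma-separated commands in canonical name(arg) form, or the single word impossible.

key: heading stays E — the single command does not turn
t0: at (7,4), heading E
[1] after strafe(right, 2): at (7,2), heading E
uniquely the one of 7 1-step routes that fits.

strafe(right, 2)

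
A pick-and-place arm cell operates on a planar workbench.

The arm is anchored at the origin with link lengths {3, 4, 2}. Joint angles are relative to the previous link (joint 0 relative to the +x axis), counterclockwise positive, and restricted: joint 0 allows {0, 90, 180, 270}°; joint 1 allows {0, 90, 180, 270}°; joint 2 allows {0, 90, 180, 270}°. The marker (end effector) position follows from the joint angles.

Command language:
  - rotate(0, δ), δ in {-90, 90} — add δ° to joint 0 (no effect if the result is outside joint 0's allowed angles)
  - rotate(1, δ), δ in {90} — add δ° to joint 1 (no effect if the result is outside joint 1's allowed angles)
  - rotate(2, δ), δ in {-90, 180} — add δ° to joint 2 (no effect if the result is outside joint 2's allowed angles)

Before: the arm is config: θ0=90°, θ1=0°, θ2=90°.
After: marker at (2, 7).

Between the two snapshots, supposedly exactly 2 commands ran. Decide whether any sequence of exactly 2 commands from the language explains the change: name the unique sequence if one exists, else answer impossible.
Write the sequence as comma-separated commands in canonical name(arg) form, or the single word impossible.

begin: config: θ0=90°, θ1=0°, θ2=90°
step 1 (rotate(2, -90)): config: θ0=90°, θ1=0°, θ2=0°
step 2 (rotate(2, -90)): config: θ0=90°, θ1=0°, θ2=270°
no rival 2-sequence matches.

rotate(2, -90), rotate(2, -90)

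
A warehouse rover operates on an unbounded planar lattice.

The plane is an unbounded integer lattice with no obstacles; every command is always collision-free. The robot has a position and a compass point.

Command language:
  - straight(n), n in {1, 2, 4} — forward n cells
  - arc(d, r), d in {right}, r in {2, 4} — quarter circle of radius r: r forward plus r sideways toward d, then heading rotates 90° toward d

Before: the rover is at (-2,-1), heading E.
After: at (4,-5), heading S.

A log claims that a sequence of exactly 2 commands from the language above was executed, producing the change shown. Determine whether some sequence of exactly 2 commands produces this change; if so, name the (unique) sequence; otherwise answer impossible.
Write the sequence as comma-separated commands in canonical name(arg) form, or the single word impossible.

straight(2), arc(right, 4)

key: cell and facing (now S) both changed — the 2 commands mix motion and turning
begin: at (-2,-1), heading E
1. straight(2) → at (0,-1), heading E
2. arc(right, 4) → at (4,-5), heading S
all 25 alternatives checked — unique.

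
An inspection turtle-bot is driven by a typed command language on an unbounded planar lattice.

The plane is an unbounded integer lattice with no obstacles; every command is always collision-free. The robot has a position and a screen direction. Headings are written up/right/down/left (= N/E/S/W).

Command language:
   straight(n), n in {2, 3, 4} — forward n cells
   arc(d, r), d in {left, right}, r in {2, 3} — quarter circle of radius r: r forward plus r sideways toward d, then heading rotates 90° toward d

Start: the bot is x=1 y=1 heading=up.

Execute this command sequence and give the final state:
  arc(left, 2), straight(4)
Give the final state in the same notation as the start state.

x=-5 y=3 heading=left

initial: x=1 y=1 heading=up
t=1 arc(left, 2) ⇒ x=-1 y=3 heading=left
t=2 straight(4) ⇒ x=-5 y=3 heading=left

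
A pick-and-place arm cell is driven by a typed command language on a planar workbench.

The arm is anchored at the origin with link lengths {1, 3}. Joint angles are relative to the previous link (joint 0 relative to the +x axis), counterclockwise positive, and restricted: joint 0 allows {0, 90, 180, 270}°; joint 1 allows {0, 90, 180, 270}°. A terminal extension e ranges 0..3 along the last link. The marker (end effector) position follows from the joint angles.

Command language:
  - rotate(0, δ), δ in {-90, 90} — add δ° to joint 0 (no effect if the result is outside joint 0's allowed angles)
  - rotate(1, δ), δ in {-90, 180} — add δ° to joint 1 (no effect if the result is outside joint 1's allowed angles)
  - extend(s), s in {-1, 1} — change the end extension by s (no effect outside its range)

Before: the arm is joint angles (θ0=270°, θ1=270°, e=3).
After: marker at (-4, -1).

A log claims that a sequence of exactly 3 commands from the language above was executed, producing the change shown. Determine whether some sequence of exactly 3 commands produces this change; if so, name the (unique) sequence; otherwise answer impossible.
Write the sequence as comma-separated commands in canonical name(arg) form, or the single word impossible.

extend(1), extend(-1), extend(-1)

key: running extend(-1) before extend(1) would end elsewhere — order is forced
t0: joint angles (θ0=270°, θ1=270°, e=3)
step 1 (extend(1)): joint angles (θ0=270°, θ1=270°, e=3)
step 2 (extend(-1)): joint angles (θ0=270°, θ1=270°, e=2)
step 3 (extend(-1)): joint angles (θ0=270°, θ1=270°, e=1)
all 216 alternatives checked — unique.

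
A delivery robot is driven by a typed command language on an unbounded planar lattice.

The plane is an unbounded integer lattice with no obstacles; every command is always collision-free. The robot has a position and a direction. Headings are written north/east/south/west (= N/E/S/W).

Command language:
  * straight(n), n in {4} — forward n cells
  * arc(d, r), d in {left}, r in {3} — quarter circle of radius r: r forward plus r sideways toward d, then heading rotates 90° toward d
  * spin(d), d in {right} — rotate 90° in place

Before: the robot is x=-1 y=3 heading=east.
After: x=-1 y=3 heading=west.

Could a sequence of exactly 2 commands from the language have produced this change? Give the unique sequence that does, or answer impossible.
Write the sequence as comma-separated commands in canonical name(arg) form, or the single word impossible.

key: (-1,3) unmoved — no command in the sequence translates
begin: x=-1 y=3 heading=east
1. spin(right) → x=-1 y=3 heading=south
2. spin(right) → x=-1 y=3 heading=west
all 9 alternatives checked — unique.

spin(right), spin(right)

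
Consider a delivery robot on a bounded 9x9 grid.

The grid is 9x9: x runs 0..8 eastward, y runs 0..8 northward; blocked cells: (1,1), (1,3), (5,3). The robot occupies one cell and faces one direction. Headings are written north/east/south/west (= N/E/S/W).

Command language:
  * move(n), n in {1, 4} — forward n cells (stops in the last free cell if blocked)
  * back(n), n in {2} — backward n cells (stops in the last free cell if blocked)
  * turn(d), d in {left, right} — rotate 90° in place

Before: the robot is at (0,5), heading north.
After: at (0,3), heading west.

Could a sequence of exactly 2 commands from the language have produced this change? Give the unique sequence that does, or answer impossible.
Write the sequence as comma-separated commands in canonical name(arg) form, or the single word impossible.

back(2), turn(left)

key: running turn(left) before back(2) would end elsewhere — order is forced
begin: at (0,5), heading north
[1] after back(2): at (0,3), heading north
[2] after turn(left): at (0,3), heading west
no other 2-command option fits: unique.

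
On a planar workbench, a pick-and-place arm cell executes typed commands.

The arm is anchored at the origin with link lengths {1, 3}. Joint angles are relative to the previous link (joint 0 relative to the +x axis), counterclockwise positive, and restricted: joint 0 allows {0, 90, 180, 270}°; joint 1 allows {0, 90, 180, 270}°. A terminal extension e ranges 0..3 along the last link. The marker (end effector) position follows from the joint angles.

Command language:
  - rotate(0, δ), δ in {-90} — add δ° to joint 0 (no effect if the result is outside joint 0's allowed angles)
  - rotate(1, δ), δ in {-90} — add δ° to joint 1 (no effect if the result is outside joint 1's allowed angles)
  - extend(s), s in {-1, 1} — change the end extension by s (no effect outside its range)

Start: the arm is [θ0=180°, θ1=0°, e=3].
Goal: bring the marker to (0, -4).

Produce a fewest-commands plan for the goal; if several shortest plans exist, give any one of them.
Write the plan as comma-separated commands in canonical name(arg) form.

start: [θ0=180°, θ1=0°, e=3]
t=1 rotate(1, -90) ⇒ [θ0=180°, θ1=270°, e=3]
t=2 rotate(1, -90) ⇒ [θ0=180°, θ1=180°, e=3]
t=3 rotate(0, -90) ⇒ [θ0=90°, θ1=180°, e=3]
t=4 extend(-1) ⇒ [θ0=90°, θ1=180°, e=2]
minimal: 4 command(s), checked below 4.

rotate(1, -90), rotate(1, -90), rotate(0, -90), extend(-1)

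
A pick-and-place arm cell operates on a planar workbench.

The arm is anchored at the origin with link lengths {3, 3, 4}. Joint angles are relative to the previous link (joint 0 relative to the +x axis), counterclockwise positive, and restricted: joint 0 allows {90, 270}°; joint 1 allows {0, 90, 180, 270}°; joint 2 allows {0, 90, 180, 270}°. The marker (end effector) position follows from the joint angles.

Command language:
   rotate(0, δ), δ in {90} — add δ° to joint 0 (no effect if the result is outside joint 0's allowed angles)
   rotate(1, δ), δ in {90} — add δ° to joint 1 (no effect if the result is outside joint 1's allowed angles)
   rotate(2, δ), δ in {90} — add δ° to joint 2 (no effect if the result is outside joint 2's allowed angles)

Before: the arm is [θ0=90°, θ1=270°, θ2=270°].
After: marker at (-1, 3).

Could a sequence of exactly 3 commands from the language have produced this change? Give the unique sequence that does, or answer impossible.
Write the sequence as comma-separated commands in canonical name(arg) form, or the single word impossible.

rotate(2, 90), rotate(2, 90), rotate(2, 90)

from: [θ0=90°, θ1=270°, θ2=270°]
[1] after rotate(2, 90): [θ0=90°, θ1=270°, θ2=0°]
[2] after rotate(2, 90): [θ0=90°, θ1=270°, θ2=90°]
[3] after rotate(2, 90): [θ0=90°, θ1=270°, θ2=180°]
all 27 alternatives checked — unique.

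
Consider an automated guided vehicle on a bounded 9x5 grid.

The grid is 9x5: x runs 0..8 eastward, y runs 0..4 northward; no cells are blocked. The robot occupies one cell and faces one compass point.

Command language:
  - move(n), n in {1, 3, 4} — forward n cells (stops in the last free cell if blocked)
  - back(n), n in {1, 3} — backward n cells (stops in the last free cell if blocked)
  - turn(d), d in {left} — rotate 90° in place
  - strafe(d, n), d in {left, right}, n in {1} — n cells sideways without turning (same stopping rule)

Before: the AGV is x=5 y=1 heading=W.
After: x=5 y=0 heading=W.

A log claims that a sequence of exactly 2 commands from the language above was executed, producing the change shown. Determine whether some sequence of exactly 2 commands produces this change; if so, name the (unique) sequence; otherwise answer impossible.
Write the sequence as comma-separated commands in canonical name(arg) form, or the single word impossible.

strafe(left, 1), strafe(left, 1)

key: the second strafe(left, 1) runs into the grid edge before its full distance
from: x=5 y=1 heading=W
step 1 (strafe(left, 1)): x=5 y=0 heading=W
step 2 (strafe(left, 1)): x=5 y=0 heading=W
no rival 2-sequence matches.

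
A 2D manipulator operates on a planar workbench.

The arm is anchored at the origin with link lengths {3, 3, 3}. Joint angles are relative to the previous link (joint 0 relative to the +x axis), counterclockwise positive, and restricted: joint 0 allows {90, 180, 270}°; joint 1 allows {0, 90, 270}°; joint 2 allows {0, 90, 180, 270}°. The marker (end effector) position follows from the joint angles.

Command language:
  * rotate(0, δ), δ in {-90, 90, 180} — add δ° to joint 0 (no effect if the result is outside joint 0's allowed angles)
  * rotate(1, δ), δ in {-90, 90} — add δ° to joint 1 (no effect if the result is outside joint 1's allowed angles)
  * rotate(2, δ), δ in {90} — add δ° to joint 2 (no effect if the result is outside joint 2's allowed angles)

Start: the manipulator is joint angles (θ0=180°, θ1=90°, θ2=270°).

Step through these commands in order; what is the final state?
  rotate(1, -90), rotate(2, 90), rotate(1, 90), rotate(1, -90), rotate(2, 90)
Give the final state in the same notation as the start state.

initial: joint angles (θ0=180°, θ1=90°, θ2=270°)
step 1 (rotate(1, -90)): joint angles (θ0=180°, θ1=0°, θ2=270°)
step 2 (rotate(2, 90)): joint angles (θ0=180°, θ1=0°, θ2=0°)
step 3 (rotate(1, 90)): joint angles (θ0=180°, θ1=90°, θ2=0°)
step 4 (rotate(1, -90)): joint angles (θ0=180°, θ1=0°, θ2=0°)
step 5 (rotate(2, 90)): joint angles (θ0=180°, θ1=0°, θ2=90°)

joint angles (θ0=180°, θ1=0°, θ2=90°)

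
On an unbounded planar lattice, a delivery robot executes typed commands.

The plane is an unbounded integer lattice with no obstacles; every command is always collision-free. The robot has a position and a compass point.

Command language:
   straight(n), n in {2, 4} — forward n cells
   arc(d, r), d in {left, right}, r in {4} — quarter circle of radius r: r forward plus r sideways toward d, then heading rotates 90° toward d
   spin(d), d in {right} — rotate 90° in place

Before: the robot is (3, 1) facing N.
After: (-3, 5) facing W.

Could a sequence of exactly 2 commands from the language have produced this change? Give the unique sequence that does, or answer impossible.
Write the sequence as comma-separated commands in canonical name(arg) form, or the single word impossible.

arc(left, 4), straight(2)

key: cell and facing (now W) both changed — the 2 commands mix motion and turning
begin: (3, 1) facing N
step 1 (arc(left, 4)): (-1, 5) facing W
step 2 (straight(2)): (-3, 5) facing W
no rival 2-sequence matches.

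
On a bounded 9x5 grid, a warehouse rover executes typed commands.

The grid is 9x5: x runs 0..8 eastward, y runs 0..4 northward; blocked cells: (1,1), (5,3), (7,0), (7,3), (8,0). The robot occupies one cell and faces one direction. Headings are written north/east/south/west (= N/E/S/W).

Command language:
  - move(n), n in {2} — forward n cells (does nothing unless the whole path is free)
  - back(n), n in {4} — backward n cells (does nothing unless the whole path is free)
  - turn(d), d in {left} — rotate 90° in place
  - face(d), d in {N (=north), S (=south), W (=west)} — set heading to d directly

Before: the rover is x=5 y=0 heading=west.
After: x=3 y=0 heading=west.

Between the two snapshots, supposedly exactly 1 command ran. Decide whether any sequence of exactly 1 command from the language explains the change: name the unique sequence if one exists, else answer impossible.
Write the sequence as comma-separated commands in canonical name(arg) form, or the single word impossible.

move(2)

key: heading stays W — the single command does not turn
t0: x=5 y=0 heading=west
t=1 move(2) ⇒ x=3 y=0 heading=west
no other 1-command option fits: unique.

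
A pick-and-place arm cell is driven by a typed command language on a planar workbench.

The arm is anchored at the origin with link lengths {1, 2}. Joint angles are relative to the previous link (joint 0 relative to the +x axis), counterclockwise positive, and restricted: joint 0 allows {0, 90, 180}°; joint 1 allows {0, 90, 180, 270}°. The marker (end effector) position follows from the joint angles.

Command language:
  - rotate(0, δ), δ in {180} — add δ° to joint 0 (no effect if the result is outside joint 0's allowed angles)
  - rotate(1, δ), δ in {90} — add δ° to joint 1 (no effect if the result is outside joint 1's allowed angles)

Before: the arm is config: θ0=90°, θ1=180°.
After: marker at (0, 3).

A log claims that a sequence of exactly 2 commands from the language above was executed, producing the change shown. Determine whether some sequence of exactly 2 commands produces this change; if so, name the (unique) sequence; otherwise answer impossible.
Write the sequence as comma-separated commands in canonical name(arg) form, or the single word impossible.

rotate(1, 90), rotate(1, 90)

begin: config: θ0=90°, θ1=180°
step 1 (rotate(1, 90)): config: θ0=90°, θ1=270°
step 2 (rotate(1, 90)): config: θ0=90°, θ1=0°
all 4 alternatives checked — unique.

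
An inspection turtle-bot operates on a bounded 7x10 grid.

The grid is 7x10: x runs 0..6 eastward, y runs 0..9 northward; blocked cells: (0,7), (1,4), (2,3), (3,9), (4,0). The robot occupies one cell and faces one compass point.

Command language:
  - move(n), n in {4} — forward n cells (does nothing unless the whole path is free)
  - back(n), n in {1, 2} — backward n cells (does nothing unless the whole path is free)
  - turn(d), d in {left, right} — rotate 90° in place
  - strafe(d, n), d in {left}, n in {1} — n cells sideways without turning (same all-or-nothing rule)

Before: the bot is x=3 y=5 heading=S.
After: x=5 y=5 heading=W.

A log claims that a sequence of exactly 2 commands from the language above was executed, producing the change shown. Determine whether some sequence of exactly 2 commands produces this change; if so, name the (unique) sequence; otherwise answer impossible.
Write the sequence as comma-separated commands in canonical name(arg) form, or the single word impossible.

key: running back(2) before turn(right) would end elsewhere — order is forced
from: x=3 y=5 heading=S
[1] after turn(right): x=3 y=5 heading=W
[2] after back(2): x=5 y=5 heading=W
no other 2-command option fits: unique.

turn(right), back(2)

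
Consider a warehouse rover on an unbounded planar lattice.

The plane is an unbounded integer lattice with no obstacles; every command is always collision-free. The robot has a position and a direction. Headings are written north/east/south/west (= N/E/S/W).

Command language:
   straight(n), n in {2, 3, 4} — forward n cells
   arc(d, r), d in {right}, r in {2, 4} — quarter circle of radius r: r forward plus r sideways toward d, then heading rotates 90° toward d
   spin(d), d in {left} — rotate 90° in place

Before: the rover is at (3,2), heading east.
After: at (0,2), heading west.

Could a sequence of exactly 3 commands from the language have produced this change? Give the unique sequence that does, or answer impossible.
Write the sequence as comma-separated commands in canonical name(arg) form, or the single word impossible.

key: order matters: swapping spin(left) and straight(3) lands elsewhere
begin: at (3,2), heading east
[1] after spin(left): at (3,2), heading north
[2] after spin(left): at (3,2), heading west
[3] after straight(3): at (0,2), heading west
no rival 3-sequence matches.

spin(left), spin(left), straight(3)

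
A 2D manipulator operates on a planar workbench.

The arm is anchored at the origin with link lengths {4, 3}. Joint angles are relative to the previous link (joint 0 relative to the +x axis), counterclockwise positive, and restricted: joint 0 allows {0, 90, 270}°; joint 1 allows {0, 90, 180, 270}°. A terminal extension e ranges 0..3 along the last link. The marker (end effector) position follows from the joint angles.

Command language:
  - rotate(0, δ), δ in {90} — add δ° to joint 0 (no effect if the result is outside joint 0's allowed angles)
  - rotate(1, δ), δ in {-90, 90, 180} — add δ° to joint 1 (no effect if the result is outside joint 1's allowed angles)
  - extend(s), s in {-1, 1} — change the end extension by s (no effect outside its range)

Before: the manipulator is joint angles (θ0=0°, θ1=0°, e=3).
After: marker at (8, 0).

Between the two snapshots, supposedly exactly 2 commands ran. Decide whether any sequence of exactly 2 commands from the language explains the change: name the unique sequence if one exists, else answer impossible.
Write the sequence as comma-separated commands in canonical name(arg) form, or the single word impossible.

start: joint angles (θ0=0°, θ1=0°, e=3)
t=1 extend(-1) ⇒ joint angles (θ0=0°, θ1=0°, e=2)
t=2 extend(-1) ⇒ joint angles (θ0=0°, θ1=0°, e=1)
no rival 2-sequence matches.

extend(-1), extend(-1)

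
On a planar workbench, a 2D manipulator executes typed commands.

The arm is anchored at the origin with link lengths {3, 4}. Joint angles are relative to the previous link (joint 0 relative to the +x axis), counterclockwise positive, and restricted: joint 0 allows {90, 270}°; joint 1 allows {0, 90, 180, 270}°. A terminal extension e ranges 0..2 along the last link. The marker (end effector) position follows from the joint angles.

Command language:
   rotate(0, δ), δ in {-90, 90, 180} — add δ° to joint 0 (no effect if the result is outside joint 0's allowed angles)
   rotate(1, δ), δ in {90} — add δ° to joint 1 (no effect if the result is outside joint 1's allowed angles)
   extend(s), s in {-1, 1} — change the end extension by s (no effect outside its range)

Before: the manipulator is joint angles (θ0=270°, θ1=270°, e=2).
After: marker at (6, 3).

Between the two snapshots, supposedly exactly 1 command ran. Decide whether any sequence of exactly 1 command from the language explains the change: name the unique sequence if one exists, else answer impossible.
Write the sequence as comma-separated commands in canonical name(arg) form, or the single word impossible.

rotate(0, 180)

from: joint angles (θ0=270°, θ1=270°, e=2)
1. rotate(0, 180) → joint angles (θ0=90°, θ1=270°, e=2)
all 6 alternatives checked — unique.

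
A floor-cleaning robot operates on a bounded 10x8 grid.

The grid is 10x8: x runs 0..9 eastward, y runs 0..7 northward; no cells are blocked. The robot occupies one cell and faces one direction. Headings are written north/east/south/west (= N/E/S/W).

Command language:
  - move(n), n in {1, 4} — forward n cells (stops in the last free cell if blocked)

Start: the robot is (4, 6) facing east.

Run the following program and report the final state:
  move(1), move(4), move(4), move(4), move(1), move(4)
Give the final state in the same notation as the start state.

from: (4, 6) facing east
step 1 (move(1)): (5, 6) facing east
step 2 (move(4)): (9, 6) facing east
step 3 (move(4)): (9, 6) facing east
step 4 (move(4)): (9, 6) facing east
step 5 (move(1)): (9, 6) facing east
step 6 (move(4)): (9, 6) facing east

(9, 6) facing east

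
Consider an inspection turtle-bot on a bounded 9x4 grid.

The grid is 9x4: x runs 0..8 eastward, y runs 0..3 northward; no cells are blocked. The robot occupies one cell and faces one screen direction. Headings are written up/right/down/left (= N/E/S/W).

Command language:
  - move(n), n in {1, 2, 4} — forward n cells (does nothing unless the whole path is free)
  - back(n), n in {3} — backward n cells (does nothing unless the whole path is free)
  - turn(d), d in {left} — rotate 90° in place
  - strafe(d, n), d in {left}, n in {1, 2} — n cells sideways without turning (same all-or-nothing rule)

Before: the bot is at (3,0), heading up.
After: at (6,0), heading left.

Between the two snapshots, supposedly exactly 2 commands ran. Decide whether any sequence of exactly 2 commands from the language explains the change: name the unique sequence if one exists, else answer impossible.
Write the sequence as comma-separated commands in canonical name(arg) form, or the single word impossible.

key: order matters: swapping turn(left) and back(3) lands elsewhere
begin: at (3,0), heading up
1. turn(left) → at (3,0), heading left
2. back(3) → at (6,0), heading left
no rival 2-sequence matches.

turn(left), back(3)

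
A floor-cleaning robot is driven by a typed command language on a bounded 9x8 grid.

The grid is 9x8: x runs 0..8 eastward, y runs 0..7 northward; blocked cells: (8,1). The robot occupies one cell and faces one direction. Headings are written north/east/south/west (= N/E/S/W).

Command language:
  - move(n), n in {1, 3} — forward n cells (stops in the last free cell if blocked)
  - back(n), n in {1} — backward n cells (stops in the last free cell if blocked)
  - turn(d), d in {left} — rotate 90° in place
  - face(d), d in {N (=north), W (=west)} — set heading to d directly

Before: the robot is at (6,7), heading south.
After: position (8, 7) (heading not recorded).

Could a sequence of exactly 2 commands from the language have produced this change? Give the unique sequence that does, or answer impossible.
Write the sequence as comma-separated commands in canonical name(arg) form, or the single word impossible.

turn(left), move(3)

key: move(3) runs into the grid edge before its full distance
from: at (6,7), heading south
1. turn(left) → at (6,7), heading east
2. move(3) → at (8,7), heading east
no rival 2-sequence matches.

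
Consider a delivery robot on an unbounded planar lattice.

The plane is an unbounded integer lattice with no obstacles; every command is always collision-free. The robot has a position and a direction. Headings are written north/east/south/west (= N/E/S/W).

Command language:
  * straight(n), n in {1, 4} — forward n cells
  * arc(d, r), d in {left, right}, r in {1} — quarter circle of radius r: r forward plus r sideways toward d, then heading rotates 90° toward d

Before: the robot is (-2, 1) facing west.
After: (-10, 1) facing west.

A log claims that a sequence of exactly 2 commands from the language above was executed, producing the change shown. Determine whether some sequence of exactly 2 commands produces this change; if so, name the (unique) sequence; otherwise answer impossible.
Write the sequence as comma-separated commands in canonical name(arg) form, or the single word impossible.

straight(4), straight(4)

key: heading stays W — no command in the sequence turns
begin: (-2, 1) facing west
[1] after straight(4): (-6, 1) facing west
[2] after straight(4): (-10, 1) facing west
all 16 alternatives checked — unique.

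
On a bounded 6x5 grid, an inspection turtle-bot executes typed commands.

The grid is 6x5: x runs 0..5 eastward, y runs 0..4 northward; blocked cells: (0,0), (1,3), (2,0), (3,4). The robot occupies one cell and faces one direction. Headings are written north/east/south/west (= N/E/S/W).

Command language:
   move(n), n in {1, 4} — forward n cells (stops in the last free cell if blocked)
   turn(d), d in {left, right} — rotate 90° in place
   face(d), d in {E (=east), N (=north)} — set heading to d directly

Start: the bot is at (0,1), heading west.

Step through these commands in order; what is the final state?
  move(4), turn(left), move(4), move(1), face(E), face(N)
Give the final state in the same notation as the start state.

at (0,1), heading north

begin: at (0,1), heading west
[1] after move(4): at (0,1), heading west
[2] after turn(left): at (0,1), heading south
[3] after move(4): at (0,1), heading south
[4] after move(1): at (0,1), heading south
[5] after face(E): at (0,1), heading east
[6] after face(N): at (0,1), heading north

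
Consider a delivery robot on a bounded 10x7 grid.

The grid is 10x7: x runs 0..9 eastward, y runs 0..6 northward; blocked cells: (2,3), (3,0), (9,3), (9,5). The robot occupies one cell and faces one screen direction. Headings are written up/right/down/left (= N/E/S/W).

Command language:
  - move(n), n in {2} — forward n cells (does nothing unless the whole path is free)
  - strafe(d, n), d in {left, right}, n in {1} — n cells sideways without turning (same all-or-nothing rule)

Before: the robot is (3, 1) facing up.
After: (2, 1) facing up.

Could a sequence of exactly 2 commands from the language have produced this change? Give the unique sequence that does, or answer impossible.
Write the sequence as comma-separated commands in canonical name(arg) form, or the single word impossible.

key: move(2) would hit the blocked cell at (2,3), so it does nothing
start: (3, 1) facing up
1. strafe(left, 1) → (2, 1) facing up
2. move(2) → (2, 1) facing up
uniquely the one of 9 2-step routes that fits.

strafe(left, 1), move(2)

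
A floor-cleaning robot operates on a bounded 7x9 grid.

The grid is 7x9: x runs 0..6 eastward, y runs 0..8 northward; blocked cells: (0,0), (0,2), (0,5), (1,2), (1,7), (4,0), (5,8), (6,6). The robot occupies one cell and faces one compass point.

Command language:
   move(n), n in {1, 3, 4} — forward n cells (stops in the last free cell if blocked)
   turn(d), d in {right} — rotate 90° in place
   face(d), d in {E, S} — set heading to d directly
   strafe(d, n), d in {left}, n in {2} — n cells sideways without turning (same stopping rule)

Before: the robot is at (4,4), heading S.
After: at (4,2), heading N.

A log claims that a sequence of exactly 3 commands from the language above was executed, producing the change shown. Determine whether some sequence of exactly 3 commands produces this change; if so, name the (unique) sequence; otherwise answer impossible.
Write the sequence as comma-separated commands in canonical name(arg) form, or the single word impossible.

turn(right), strafe(left, 2), turn(right)

key: position moved to (4,2) AND the heading swung to N — translation plus rotation needed
initial: at (4,4), heading S
1. turn(right) → at (4,4), heading W
2. strafe(left, 2) → at (4,2), heading W
3. turn(right) → at (4,2), heading N
all 343 alternatives checked — unique.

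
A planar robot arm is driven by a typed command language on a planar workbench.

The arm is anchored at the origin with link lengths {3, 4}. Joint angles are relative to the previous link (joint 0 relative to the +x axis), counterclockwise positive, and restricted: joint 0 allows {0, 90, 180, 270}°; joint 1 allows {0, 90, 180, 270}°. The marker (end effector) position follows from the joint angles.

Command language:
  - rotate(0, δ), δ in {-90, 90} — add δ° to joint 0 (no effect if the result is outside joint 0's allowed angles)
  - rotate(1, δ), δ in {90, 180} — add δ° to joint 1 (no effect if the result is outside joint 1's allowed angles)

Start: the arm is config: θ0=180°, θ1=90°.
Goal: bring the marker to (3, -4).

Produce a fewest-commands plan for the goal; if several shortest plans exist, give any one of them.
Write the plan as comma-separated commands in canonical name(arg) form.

rotate(1, 180), rotate(0, -90), rotate(0, -90)

t0: config: θ0=180°, θ1=90°
1. rotate(1, 180) → config: θ0=180°, θ1=270°
2. rotate(0, -90) → config: θ0=90°, θ1=270°
3. rotate(0, -90) → config: θ0=0°, θ1=270°
nothing shorter than 3 reaches the goal.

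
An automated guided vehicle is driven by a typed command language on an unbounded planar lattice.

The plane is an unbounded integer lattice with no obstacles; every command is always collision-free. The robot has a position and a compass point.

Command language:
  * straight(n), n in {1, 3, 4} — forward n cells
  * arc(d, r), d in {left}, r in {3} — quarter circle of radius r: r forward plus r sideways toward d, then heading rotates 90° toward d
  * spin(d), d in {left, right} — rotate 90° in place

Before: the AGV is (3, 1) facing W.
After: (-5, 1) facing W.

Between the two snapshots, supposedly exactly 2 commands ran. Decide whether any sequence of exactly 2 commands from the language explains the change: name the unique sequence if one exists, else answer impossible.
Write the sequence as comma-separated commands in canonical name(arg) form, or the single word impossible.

key: heading stays W — no command in the sequence turns
t0: (3, 1) facing W
t=1 straight(4) ⇒ (-1, 1) facing W
t=2 straight(4) ⇒ (-5, 1) facing W
all 36 alternatives checked — unique.

straight(4), straight(4)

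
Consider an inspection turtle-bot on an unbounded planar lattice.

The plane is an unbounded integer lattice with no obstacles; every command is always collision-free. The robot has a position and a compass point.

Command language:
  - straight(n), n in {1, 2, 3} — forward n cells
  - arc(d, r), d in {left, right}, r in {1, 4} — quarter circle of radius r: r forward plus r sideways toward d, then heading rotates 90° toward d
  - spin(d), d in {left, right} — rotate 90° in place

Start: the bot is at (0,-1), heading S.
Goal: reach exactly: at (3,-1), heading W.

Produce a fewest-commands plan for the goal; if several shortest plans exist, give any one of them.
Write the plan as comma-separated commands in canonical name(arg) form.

t0: at (0,-1), heading S
1. spin(left) → at (0,-1), heading E
2. straight(3) → at (3,-1), heading E
3. spin(right) → at (3,-1), heading S
4. spin(right) → at (3,-1), heading W
shorter routes all fall short; 4 is best.

spin(left), straight(3), spin(right), spin(right)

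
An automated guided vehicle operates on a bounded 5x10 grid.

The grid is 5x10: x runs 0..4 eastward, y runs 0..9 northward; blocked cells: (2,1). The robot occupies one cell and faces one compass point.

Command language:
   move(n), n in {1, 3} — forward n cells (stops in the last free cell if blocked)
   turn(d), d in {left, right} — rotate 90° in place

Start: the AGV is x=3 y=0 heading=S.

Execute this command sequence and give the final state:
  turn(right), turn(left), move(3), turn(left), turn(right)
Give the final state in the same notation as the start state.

x=3 y=0 heading=S

from: x=3 y=0 heading=S
t=1 turn(right) ⇒ x=3 y=0 heading=W
t=2 turn(left) ⇒ x=3 y=0 heading=S
t=3 move(3) ⇒ x=3 y=0 heading=S
t=4 turn(left) ⇒ x=3 y=0 heading=E
t=5 turn(right) ⇒ x=3 y=0 heading=S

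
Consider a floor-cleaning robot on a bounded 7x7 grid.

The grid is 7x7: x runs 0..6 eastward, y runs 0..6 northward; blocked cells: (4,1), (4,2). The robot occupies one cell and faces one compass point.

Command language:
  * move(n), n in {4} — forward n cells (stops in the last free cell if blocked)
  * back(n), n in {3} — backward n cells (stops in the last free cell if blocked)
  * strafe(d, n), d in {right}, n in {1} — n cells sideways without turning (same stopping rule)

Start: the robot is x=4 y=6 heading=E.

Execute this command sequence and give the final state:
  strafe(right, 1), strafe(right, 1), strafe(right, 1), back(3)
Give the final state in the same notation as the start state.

from: x=4 y=6 heading=E
step 1 (strafe(right, 1)): x=4 y=5 heading=E
step 2 (strafe(right, 1)): x=4 y=4 heading=E
step 3 (strafe(right, 1)): x=4 y=3 heading=E
step 4 (back(3)): x=1 y=3 heading=E

x=1 y=3 heading=E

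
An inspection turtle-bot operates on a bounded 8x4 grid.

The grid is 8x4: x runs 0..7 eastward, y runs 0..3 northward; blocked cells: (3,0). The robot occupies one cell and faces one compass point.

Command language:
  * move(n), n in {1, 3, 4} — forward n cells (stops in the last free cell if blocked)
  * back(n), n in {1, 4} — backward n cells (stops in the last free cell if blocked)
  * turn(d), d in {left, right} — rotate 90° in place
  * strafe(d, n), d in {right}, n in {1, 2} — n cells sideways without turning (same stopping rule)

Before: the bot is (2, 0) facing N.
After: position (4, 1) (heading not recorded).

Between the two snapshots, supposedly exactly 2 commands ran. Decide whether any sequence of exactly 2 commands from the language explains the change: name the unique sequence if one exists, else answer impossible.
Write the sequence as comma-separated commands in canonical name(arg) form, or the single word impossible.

move(1), strafe(right, 2)

key: order matters: swapping move(1) and strafe(right, 2) lands elsewhere
t0: (2, 0) facing N
t=1 move(1) ⇒ (2, 1) facing N
t=2 strafe(right, 2) ⇒ (4, 1) facing N
no other 2-command option fits: unique.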